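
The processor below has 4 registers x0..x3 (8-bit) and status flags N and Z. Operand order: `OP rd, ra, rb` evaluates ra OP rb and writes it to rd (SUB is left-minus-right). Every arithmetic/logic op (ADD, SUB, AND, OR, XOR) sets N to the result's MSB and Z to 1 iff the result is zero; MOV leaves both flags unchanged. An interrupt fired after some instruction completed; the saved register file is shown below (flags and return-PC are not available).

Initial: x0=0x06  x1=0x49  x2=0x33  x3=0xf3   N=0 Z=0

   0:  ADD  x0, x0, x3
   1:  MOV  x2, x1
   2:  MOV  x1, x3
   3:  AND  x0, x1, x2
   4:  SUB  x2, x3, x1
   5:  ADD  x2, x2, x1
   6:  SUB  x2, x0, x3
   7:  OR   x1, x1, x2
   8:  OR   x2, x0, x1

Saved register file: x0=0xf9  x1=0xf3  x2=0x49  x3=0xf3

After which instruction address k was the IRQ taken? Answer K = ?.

after  0: x0=0xf9 x1=0x49 x2=0x33 x3=0xf3  N=1 Z=0
after  1: x0=0xf9 x1=0x49 x2=0x49 x3=0xf3  N=1 Z=0
after  2: x0=0xf9 x1=0xf3 x2=0x49 x3=0xf3  N=1 Z=0
-- IRQ taken; context saved, return-PC = 3 --

K = 2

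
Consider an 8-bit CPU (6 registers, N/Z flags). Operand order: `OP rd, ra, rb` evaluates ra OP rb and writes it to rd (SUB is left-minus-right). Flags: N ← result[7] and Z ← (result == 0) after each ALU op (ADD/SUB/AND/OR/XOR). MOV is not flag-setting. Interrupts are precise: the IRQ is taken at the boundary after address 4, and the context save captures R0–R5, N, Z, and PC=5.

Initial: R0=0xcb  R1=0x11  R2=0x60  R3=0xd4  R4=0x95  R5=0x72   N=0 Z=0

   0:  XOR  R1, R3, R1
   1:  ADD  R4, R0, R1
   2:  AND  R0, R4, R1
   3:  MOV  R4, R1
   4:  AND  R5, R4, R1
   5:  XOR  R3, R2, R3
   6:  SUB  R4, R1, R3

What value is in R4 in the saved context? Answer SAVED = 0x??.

SAVED = 0xc5

after  0: R0=0xcb R1=0xc5 R2=0x60 R3=0xd4 R4=0x95 R5=0x72  N=1 Z=0
after  1: R0=0xcb R1=0xc5 R2=0x60 R3=0xd4 R4=0x90 R5=0x72  N=1 Z=0
after  2: R0=0x80 R1=0xc5 R2=0x60 R3=0xd4 R4=0x90 R5=0x72  N=1 Z=0
after  3: R0=0x80 R1=0xc5 R2=0x60 R3=0xd4 R4=0xc5 R5=0x72  N=1 Z=0
after  4: R0=0x80 R1=0xc5 R2=0x60 R3=0xd4 R4=0xc5 R5=0xc5  N=1 Z=0
-- IRQ taken; context saved, return-PC = 5 --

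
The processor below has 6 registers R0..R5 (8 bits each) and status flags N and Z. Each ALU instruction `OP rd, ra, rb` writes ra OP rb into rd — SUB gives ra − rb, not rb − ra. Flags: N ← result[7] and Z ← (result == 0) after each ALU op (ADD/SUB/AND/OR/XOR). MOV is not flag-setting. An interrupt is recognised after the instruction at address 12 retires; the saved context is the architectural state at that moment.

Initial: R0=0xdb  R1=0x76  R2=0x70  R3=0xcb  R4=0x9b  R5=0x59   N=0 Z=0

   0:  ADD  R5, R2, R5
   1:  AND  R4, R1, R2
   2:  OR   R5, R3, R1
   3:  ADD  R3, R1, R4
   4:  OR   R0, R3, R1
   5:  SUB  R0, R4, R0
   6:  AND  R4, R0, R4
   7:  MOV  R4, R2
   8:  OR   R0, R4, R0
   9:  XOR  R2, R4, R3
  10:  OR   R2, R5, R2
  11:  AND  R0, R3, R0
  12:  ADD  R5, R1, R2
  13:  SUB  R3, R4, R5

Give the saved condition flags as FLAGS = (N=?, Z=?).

FLAGS = (N=0, Z=0)

after  0: R0=0xdb R1=0x76 R2=0x70 R3=0xcb R4=0x9b R5=0xc9  N=1 Z=0
after  1: R0=0xdb R1=0x76 R2=0x70 R3=0xcb R4=0x70 R5=0xc9  N=0 Z=0
after  2: R0=0xdb R1=0x76 R2=0x70 R3=0xcb R4=0x70 R5=0xff  N=1 Z=0
after  3: R0=0xdb R1=0x76 R2=0x70 R3=0xe6 R4=0x70 R5=0xff  N=1 Z=0
after  4: R0=0xf6 R1=0x76 R2=0x70 R3=0xe6 R4=0x70 R5=0xff  N=1 Z=0
after  5: R0=0x7a R1=0x76 R2=0x70 R3=0xe6 R4=0x70 R5=0xff  N=0 Z=0
after  6: R0=0x7a R1=0x76 R2=0x70 R3=0xe6 R4=0x70 R5=0xff  N=0 Z=0
after  7: R0=0x7a R1=0x76 R2=0x70 R3=0xe6 R4=0x70 R5=0xff  N=0 Z=0
after  8: R0=0x7a R1=0x76 R2=0x70 R3=0xe6 R4=0x70 R5=0xff  N=0 Z=0
after  9: R0=0x7a R1=0x76 R2=0x96 R3=0xe6 R4=0x70 R5=0xff  N=1 Z=0
after 10: R0=0x7a R1=0x76 R2=0xff R3=0xe6 R4=0x70 R5=0xff  N=1 Z=0
after 11: R0=0x62 R1=0x76 R2=0xff R3=0xe6 R4=0x70 R5=0xff  N=0 Z=0
after 12: R0=0x62 R1=0x76 R2=0xff R3=0xe6 R4=0x70 R5=0x75  N=0 Z=0
-- IRQ taken; context saved, return-PC = 13 --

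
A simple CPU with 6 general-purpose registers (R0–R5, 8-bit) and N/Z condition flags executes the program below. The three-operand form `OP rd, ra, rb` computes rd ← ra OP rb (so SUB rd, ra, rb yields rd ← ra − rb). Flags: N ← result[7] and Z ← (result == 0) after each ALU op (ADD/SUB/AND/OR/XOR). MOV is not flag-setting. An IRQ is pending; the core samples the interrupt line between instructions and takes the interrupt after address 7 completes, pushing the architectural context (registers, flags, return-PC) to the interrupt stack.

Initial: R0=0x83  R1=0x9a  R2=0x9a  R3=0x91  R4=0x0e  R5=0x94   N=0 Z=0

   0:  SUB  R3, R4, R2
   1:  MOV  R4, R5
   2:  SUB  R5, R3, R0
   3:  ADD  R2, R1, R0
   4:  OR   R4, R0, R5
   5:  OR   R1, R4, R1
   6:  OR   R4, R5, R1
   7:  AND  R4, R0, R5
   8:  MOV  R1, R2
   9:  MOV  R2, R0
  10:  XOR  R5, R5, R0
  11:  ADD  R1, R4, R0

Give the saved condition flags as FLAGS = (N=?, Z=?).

after  0: R0=0x83 R1=0x9a R2=0x9a R3=0x74 R4=0x0e R5=0x94  N=0 Z=0
after  1: R0=0x83 R1=0x9a R2=0x9a R3=0x74 R4=0x94 R5=0x94  N=0 Z=0
after  2: R0=0x83 R1=0x9a R2=0x9a R3=0x74 R4=0x94 R5=0xf1  N=1 Z=0
after  3: R0=0x83 R1=0x9a R2=0x1d R3=0x74 R4=0x94 R5=0xf1  N=0 Z=0
after  4: R0=0x83 R1=0x9a R2=0x1d R3=0x74 R4=0xf3 R5=0xf1  N=1 Z=0
after  5: R0=0x83 R1=0xfb R2=0x1d R3=0x74 R4=0xf3 R5=0xf1  N=1 Z=0
after  6: R0=0x83 R1=0xfb R2=0x1d R3=0x74 R4=0xfb R5=0xf1  N=1 Z=0
after  7: R0=0x83 R1=0xfb R2=0x1d R3=0x74 R4=0x81 R5=0xf1  N=1 Z=0
-- IRQ taken; context saved, return-PC = 8 --

FLAGS = (N=1, Z=0)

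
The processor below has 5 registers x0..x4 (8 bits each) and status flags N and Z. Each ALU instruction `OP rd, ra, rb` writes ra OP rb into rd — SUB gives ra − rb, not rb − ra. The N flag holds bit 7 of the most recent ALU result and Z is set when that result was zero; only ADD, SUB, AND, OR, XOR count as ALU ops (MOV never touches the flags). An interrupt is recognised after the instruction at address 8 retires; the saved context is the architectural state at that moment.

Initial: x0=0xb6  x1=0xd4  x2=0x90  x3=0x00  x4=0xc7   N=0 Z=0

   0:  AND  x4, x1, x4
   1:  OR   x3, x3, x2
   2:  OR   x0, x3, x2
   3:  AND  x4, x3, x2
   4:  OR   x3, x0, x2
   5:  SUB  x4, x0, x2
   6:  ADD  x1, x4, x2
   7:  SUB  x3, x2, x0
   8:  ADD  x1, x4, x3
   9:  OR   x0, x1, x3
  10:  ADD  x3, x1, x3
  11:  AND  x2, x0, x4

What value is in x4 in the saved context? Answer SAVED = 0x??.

SAVED = 0x00

after  0: x0=0xb6 x1=0xd4 x2=0x90 x3=0x00 x4=0xc4  N=1 Z=0
after  1: x0=0xb6 x1=0xd4 x2=0x90 x3=0x90 x4=0xc4  N=1 Z=0
after  2: x0=0x90 x1=0xd4 x2=0x90 x3=0x90 x4=0xc4  N=1 Z=0
after  3: x0=0x90 x1=0xd4 x2=0x90 x3=0x90 x4=0x90  N=1 Z=0
after  4: x0=0x90 x1=0xd4 x2=0x90 x3=0x90 x4=0x90  N=1 Z=0
after  5: x0=0x90 x1=0xd4 x2=0x90 x3=0x90 x4=0x00  N=0 Z=1
after  6: x0=0x90 x1=0x90 x2=0x90 x3=0x90 x4=0x00  N=1 Z=0
after  7: x0=0x90 x1=0x90 x2=0x90 x3=0x00 x4=0x00  N=0 Z=1
after  8: x0=0x90 x1=0x00 x2=0x90 x3=0x00 x4=0x00  N=0 Z=1
-- IRQ taken; context saved, return-PC = 9 --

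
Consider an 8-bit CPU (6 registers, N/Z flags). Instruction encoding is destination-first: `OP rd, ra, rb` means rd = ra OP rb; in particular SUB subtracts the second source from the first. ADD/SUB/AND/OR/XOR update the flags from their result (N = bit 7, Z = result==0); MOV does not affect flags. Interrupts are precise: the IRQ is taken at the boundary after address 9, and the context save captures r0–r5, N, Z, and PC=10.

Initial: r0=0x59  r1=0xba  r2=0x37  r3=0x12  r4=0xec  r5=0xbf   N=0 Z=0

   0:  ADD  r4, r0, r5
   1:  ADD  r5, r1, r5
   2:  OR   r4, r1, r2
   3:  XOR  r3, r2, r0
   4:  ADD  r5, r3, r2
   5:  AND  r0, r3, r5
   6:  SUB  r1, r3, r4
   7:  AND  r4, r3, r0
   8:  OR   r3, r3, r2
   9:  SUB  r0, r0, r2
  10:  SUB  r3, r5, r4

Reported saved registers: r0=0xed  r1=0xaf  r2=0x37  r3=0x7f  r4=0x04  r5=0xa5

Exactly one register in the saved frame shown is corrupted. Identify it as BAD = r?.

after  0: r0=0x59 r1=0xba r2=0x37 r3=0x12 r4=0x18 r5=0xbf  N=0 Z=0
after  1: r0=0x59 r1=0xba r2=0x37 r3=0x12 r4=0x18 r5=0x79  N=0 Z=0
after  2: r0=0x59 r1=0xba r2=0x37 r3=0x12 r4=0xbf r5=0x79  N=1 Z=0
after  3: r0=0x59 r1=0xba r2=0x37 r3=0x6e r4=0xbf r5=0x79  N=0 Z=0
after  4: r0=0x59 r1=0xba r2=0x37 r3=0x6e r4=0xbf r5=0xa5  N=1 Z=0
after  5: r0=0x24 r1=0xba r2=0x37 r3=0x6e r4=0xbf r5=0xa5  N=0 Z=0
after  6: r0=0x24 r1=0xaf r2=0x37 r3=0x6e r4=0xbf r5=0xa5  N=1 Z=0
after  7: r0=0x24 r1=0xaf r2=0x37 r3=0x6e r4=0x24 r5=0xa5  N=0 Z=0
after  8: r0=0x24 r1=0xaf r2=0x37 r3=0x7f r4=0x24 r5=0xa5  N=0 Z=0
after  9: r0=0xed r1=0xaf r2=0x37 r3=0x7f r4=0x24 r5=0xa5  N=1 Z=0
-- IRQ taken; context saved, return-PC = 10 --
mismatch: r4: reported 0x04 vs actual 0x24

BAD = r4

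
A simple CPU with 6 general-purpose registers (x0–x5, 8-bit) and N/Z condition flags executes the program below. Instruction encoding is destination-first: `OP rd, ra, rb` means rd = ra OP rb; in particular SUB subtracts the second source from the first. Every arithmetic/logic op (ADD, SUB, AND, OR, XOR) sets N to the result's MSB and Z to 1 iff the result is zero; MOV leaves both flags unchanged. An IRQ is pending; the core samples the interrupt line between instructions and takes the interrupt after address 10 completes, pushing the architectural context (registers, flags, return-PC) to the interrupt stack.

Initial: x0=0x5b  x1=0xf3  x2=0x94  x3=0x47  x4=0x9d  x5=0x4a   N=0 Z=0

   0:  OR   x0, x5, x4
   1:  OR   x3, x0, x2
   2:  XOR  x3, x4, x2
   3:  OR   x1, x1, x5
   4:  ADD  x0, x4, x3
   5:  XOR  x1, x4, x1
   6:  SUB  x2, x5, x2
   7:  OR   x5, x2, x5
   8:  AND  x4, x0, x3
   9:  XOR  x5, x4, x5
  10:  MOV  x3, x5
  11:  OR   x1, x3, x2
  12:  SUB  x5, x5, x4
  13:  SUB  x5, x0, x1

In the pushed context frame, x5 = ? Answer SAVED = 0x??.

after  0: x0=0xdf x1=0xf3 x2=0x94 x3=0x47 x4=0x9d x5=0x4a  N=1 Z=0
after  1: x0=0xdf x1=0xf3 x2=0x94 x3=0xdf x4=0x9d x5=0x4a  N=1 Z=0
after  2: x0=0xdf x1=0xf3 x2=0x94 x3=0x09 x4=0x9d x5=0x4a  N=0 Z=0
after  3: x0=0xdf x1=0xfb x2=0x94 x3=0x09 x4=0x9d x5=0x4a  N=1 Z=0
after  4: x0=0xa6 x1=0xfb x2=0x94 x3=0x09 x4=0x9d x5=0x4a  N=1 Z=0
after  5: x0=0xa6 x1=0x66 x2=0x94 x3=0x09 x4=0x9d x5=0x4a  N=0 Z=0
after  6: x0=0xa6 x1=0x66 x2=0xb6 x3=0x09 x4=0x9d x5=0x4a  N=1 Z=0
after  7: x0=0xa6 x1=0x66 x2=0xb6 x3=0x09 x4=0x9d x5=0xfe  N=1 Z=0
after  8: x0=0xa6 x1=0x66 x2=0xb6 x3=0x09 x4=0x00 x5=0xfe  N=0 Z=1
after  9: x0=0xa6 x1=0x66 x2=0xb6 x3=0x09 x4=0x00 x5=0xfe  N=1 Z=0
after 10: x0=0xa6 x1=0x66 x2=0xb6 x3=0xfe x4=0x00 x5=0xfe  N=1 Z=0
-- IRQ taken; context saved, return-PC = 11 --

SAVED = 0xfe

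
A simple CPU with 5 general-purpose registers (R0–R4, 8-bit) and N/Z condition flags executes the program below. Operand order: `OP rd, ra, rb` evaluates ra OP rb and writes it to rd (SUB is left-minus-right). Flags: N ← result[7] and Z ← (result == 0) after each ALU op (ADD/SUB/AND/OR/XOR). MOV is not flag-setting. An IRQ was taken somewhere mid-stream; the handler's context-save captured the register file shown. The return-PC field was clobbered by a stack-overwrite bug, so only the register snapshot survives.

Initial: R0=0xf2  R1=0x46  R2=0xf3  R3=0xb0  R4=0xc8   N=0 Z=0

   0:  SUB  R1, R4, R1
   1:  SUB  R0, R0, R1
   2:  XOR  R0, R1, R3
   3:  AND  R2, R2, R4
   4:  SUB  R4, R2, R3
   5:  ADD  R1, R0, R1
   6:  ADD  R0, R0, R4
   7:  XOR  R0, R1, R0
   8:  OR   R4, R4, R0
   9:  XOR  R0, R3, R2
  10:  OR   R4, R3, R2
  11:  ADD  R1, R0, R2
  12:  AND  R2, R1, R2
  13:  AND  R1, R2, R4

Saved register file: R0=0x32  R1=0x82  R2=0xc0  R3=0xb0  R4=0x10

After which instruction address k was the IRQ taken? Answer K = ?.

K = 4

after  0: R0=0xf2 R1=0x82 R2=0xf3 R3=0xb0 R4=0xc8  N=1 Z=0
after  1: R0=0x70 R1=0x82 R2=0xf3 R3=0xb0 R4=0xc8  N=0 Z=0
after  2: R0=0x32 R1=0x82 R2=0xf3 R3=0xb0 R4=0xc8  N=0 Z=0
after  3: R0=0x32 R1=0x82 R2=0xc0 R3=0xb0 R4=0xc8  N=1 Z=0
after  4: R0=0x32 R1=0x82 R2=0xc0 R3=0xb0 R4=0x10  N=0 Z=0
-- IRQ taken; context saved, return-PC = 5 --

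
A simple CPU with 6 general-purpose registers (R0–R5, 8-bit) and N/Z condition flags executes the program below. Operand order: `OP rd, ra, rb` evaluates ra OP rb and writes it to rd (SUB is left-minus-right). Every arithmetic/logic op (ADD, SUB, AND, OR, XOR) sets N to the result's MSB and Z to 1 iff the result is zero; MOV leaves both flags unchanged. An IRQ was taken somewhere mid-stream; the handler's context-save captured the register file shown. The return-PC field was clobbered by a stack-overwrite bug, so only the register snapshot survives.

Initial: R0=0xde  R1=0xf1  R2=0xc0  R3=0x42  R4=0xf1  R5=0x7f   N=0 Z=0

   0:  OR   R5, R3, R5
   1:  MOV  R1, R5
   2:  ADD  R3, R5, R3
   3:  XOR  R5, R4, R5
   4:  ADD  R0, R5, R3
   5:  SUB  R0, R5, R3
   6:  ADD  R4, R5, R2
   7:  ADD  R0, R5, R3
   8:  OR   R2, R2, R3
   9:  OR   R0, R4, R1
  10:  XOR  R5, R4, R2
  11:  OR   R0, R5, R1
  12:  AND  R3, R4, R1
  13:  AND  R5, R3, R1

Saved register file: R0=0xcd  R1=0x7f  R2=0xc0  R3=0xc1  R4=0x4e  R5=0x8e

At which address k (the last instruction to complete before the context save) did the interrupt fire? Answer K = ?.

after  0: R0=0xde R1=0xf1 R2=0xc0 R3=0x42 R4=0xf1 R5=0x7f  N=0 Z=0
after  1: R0=0xde R1=0x7f R2=0xc0 R3=0x42 R4=0xf1 R5=0x7f  N=0 Z=0
after  2: R0=0xde R1=0x7f R2=0xc0 R3=0xc1 R4=0xf1 R5=0x7f  N=1 Z=0
after  3: R0=0xde R1=0x7f R2=0xc0 R3=0xc1 R4=0xf1 R5=0x8e  N=1 Z=0
after  4: R0=0x4f R1=0x7f R2=0xc0 R3=0xc1 R4=0xf1 R5=0x8e  N=0 Z=0
after  5: R0=0xcd R1=0x7f R2=0xc0 R3=0xc1 R4=0xf1 R5=0x8e  N=1 Z=0
after  6: R0=0xcd R1=0x7f R2=0xc0 R3=0xc1 R4=0x4e R5=0x8e  N=0 Z=0
-- IRQ taken; context saved, return-PC = 7 --

K = 6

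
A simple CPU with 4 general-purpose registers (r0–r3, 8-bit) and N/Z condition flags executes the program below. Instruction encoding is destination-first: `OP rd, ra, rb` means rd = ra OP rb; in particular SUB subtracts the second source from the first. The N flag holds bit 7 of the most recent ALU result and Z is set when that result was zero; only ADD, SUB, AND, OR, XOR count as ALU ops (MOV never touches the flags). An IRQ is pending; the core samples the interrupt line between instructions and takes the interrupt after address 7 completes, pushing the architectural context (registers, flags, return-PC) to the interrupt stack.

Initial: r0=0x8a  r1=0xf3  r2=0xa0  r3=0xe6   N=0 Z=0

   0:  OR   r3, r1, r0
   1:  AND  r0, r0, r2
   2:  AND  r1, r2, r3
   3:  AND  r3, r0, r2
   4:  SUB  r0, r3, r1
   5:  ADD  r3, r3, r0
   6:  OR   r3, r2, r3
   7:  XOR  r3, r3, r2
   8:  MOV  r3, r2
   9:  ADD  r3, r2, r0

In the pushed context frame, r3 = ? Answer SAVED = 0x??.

after  0: r0=0x8a r1=0xf3 r2=0xa0 r3=0xfb  N=1 Z=0
after  1: r0=0x80 r1=0xf3 r2=0xa0 r3=0xfb  N=1 Z=0
after  2: r0=0x80 r1=0xa0 r2=0xa0 r3=0xfb  N=1 Z=0
after  3: r0=0x80 r1=0xa0 r2=0xa0 r3=0x80  N=1 Z=0
after  4: r0=0xe0 r1=0xa0 r2=0xa0 r3=0x80  N=1 Z=0
after  5: r0=0xe0 r1=0xa0 r2=0xa0 r3=0x60  N=0 Z=0
after  6: r0=0xe0 r1=0xa0 r2=0xa0 r3=0xe0  N=1 Z=0
after  7: r0=0xe0 r1=0xa0 r2=0xa0 r3=0x40  N=0 Z=0
-- IRQ taken; context saved, return-PC = 8 --

SAVED = 0x40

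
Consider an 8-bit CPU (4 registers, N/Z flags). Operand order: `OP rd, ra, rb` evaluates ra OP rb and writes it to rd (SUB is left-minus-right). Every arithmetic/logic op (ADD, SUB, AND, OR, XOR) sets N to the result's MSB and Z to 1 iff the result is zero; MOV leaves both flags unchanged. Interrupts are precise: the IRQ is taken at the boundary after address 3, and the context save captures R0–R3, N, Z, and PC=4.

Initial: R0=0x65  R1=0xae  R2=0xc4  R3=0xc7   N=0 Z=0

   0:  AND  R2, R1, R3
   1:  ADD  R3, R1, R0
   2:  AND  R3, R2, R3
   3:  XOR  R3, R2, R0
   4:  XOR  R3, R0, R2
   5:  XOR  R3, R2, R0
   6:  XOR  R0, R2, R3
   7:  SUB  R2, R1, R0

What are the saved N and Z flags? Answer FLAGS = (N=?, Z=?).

after  0: R0=0x65 R1=0xae R2=0x86 R3=0xc7  N=1 Z=0
after  1: R0=0x65 R1=0xae R2=0x86 R3=0x13  N=0 Z=0
after  2: R0=0x65 R1=0xae R2=0x86 R3=0x02  N=0 Z=0
after  3: R0=0x65 R1=0xae R2=0x86 R3=0xe3  N=1 Z=0
-- IRQ taken; context saved, return-PC = 4 --

FLAGS = (N=1, Z=0)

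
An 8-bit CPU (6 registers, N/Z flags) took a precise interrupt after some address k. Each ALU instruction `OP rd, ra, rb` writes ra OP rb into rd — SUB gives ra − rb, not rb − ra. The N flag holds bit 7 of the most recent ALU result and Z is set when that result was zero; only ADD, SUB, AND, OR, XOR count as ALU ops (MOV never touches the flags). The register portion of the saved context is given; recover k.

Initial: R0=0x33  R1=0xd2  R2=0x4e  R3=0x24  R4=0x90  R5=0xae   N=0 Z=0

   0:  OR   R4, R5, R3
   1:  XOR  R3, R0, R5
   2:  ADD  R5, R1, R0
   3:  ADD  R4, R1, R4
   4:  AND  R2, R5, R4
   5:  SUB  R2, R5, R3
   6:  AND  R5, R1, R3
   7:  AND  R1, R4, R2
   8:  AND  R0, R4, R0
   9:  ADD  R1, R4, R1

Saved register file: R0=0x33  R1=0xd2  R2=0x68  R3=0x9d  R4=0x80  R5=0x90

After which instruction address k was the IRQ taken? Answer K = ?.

after  0: R0=0x33 R1=0xd2 R2=0x4e R3=0x24 R4=0xae R5=0xae  N=1 Z=0
after  1: R0=0x33 R1=0xd2 R2=0x4e R3=0x9d R4=0xae R5=0xae  N=1 Z=0
after  2: R0=0x33 R1=0xd2 R2=0x4e R3=0x9d R4=0xae R5=0x05  N=0 Z=0
after  3: R0=0x33 R1=0xd2 R2=0x4e R3=0x9d R4=0x80 R5=0x05  N=1 Z=0
after  4: R0=0x33 R1=0xd2 R2=0x00 R3=0x9d R4=0x80 R5=0x05  N=0 Z=1
after  5: R0=0x33 R1=0xd2 R2=0x68 R3=0x9d R4=0x80 R5=0x05  N=0 Z=0
after  6: R0=0x33 R1=0xd2 R2=0x68 R3=0x9d R4=0x80 R5=0x90  N=1 Z=0
-- IRQ taken; context saved, return-PC = 7 --

K = 6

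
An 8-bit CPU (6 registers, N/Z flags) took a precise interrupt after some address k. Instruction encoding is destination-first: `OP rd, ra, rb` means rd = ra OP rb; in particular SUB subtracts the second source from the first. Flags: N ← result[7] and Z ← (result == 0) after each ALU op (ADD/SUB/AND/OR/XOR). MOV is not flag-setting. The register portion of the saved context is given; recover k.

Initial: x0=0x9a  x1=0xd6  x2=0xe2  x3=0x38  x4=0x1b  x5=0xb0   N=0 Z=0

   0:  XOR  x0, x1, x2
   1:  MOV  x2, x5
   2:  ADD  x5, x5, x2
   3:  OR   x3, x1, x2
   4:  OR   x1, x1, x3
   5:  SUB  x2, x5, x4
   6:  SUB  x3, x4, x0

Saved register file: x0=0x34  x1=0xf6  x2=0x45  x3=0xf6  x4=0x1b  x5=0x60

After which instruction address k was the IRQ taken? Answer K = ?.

after  0: x0=0x34 x1=0xd6 x2=0xe2 x3=0x38 x4=0x1b x5=0xb0  N=0 Z=0
after  1: x0=0x34 x1=0xd6 x2=0xb0 x3=0x38 x4=0x1b x5=0xb0  N=0 Z=0
after  2: x0=0x34 x1=0xd6 x2=0xb0 x3=0x38 x4=0x1b x5=0x60  N=0 Z=0
after  3: x0=0x34 x1=0xd6 x2=0xb0 x3=0xf6 x4=0x1b x5=0x60  N=1 Z=0
after  4: x0=0x34 x1=0xf6 x2=0xb0 x3=0xf6 x4=0x1b x5=0x60  N=1 Z=0
after  5: x0=0x34 x1=0xf6 x2=0x45 x3=0xf6 x4=0x1b x5=0x60  N=0 Z=0
-- IRQ taken; context saved, return-PC = 6 --

K = 5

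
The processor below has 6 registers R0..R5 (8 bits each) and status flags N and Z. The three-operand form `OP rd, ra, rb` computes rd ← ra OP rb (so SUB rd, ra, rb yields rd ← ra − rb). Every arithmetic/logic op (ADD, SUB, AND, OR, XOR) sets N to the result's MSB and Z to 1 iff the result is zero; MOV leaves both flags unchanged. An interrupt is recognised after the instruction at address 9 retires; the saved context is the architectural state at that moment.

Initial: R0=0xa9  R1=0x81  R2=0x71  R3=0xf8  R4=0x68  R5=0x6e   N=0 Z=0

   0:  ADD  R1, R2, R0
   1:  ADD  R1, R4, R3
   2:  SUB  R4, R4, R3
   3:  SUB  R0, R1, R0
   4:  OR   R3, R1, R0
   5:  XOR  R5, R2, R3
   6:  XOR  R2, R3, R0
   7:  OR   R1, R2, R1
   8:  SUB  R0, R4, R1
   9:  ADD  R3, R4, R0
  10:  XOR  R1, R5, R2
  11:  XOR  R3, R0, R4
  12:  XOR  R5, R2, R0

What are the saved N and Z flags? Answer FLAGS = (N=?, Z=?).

after  0: R0=0xa9 R1=0x1a R2=0x71 R3=0xf8 R4=0x68 R5=0x6e  N=0 Z=0
after  1: R0=0xa9 R1=0x60 R2=0x71 R3=0xf8 R4=0x68 R5=0x6e  N=0 Z=0
after  2: R0=0xa9 R1=0x60 R2=0x71 R3=0xf8 R4=0x70 R5=0x6e  N=0 Z=0
after  3: R0=0xb7 R1=0x60 R2=0x71 R3=0xf8 R4=0x70 R5=0x6e  N=1 Z=0
after  4: R0=0xb7 R1=0x60 R2=0x71 R3=0xf7 R4=0x70 R5=0x6e  N=1 Z=0
after  5: R0=0xb7 R1=0x60 R2=0x71 R3=0xf7 R4=0x70 R5=0x86  N=1 Z=0
after  6: R0=0xb7 R1=0x60 R2=0x40 R3=0xf7 R4=0x70 R5=0x86  N=0 Z=0
after  7: R0=0xb7 R1=0x60 R2=0x40 R3=0xf7 R4=0x70 R5=0x86  N=0 Z=0
after  8: R0=0x10 R1=0x60 R2=0x40 R3=0xf7 R4=0x70 R5=0x86  N=0 Z=0
after  9: R0=0x10 R1=0x60 R2=0x40 R3=0x80 R4=0x70 R5=0x86  N=1 Z=0
-- IRQ taken; context saved, return-PC = 10 --

FLAGS = (N=1, Z=0)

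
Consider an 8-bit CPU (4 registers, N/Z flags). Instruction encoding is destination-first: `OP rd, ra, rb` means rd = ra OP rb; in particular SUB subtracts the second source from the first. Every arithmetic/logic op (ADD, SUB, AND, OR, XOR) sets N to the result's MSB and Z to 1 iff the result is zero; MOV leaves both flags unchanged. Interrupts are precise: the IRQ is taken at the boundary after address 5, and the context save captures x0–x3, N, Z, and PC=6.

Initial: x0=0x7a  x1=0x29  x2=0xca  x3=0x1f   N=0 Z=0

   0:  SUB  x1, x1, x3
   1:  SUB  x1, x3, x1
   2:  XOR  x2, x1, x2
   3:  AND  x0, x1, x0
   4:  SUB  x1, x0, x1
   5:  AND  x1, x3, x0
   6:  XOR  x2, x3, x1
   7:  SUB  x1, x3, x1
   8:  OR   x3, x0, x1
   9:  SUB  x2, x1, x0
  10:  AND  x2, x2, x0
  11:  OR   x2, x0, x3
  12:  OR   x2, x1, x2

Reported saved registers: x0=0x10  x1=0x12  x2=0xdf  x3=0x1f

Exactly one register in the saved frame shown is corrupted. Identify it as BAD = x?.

BAD = x1

after  0: x0=0x7a x1=0x0a x2=0xca x3=0x1f  N=0 Z=0
after  1: x0=0x7a x1=0x15 x2=0xca x3=0x1f  N=0 Z=0
after  2: x0=0x7a x1=0x15 x2=0xdf x3=0x1f  N=1 Z=0
after  3: x0=0x10 x1=0x15 x2=0xdf x3=0x1f  N=0 Z=0
after  4: x0=0x10 x1=0xfb x2=0xdf x3=0x1f  N=1 Z=0
after  5: x0=0x10 x1=0x10 x2=0xdf x3=0x1f  N=0 Z=0
-- IRQ taken; context saved, return-PC = 6 --
mismatch: x1: reported 0x12 vs actual 0x10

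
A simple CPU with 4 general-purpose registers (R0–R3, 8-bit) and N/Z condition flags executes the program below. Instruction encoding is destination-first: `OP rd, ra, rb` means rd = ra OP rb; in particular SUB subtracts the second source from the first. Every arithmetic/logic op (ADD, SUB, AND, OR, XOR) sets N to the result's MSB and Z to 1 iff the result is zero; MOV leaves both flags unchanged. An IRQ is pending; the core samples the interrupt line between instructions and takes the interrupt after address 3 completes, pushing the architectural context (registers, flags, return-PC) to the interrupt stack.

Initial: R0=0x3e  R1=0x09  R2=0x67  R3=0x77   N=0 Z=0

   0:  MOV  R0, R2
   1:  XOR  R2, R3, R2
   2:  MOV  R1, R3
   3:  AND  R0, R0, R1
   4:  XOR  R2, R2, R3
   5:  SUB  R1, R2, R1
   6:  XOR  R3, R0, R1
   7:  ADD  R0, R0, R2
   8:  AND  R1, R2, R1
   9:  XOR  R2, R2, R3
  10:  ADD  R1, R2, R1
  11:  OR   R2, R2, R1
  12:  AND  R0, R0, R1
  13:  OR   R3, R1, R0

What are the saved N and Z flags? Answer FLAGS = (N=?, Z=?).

FLAGS = (N=0, Z=0)

after  0: R0=0x67 R1=0x09 R2=0x67 R3=0x77  N=0 Z=0
after  1: R0=0x67 R1=0x09 R2=0x10 R3=0x77  N=0 Z=0
after  2: R0=0x67 R1=0x77 R2=0x10 R3=0x77  N=0 Z=0
after  3: R0=0x67 R1=0x77 R2=0x10 R3=0x77  N=0 Z=0
-- IRQ taken; context saved, return-PC = 4 --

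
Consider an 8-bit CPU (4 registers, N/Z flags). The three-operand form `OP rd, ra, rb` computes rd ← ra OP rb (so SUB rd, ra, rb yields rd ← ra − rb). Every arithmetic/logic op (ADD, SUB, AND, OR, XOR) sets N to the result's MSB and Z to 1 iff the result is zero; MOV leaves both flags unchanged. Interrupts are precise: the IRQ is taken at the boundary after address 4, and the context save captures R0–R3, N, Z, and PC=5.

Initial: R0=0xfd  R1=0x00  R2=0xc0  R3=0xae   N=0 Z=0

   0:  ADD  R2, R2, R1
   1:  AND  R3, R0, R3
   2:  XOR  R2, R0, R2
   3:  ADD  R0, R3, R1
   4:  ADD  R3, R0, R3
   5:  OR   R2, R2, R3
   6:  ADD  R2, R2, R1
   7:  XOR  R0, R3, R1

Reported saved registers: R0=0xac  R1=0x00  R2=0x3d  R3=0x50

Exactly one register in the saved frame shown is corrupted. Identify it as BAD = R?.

after  0: R0=0xfd R1=0x00 R2=0xc0 R3=0xae  N=1 Z=0
after  1: R0=0xfd R1=0x00 R2=0xc0 R3=0xac  N=1 Z=0
after  2: R0=0xfd R1=0x00 R2=0x3d R3=0xac  N=0 Z=0
after  3: R0=0xac R1=0x00 R2=0x3d R3=0xac  N=1 Z=0
after  4: R0=0xac R1=0x00 R2=0x3d R3=0x58  N=0 Z=0
-- IRQ taken; context saved, return-PC = 5 --
mismatch: R3: reported 0x50 vs actual 0x58

BAD = R3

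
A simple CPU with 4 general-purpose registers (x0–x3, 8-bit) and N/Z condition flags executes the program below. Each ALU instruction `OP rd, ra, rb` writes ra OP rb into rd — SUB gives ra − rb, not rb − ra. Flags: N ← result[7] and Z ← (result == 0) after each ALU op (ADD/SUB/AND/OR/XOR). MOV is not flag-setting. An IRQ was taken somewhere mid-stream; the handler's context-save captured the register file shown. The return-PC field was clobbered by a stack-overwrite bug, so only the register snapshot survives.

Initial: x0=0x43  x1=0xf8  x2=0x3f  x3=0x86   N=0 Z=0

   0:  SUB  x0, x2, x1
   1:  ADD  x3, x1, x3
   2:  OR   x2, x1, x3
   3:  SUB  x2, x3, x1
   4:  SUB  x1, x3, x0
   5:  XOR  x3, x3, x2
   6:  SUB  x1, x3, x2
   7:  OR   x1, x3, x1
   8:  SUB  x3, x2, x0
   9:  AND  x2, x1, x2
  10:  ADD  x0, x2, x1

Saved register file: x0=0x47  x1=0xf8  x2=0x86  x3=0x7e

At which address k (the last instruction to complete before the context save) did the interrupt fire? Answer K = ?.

K = 3

after  0: x0=0x47 x1=0xf8 x2=0x3f x3=0x86  N=0 Z=0
after  1: x0=0x47 x1=0xf8 x2=0x3f x3=0x7e  N=0 Z=0
after  2: x0=0x47 x1=0xf8 x2=0xfe x3=0x7e  N=1 Z=0
after  3: x0=0x47 x1=0xf8 x2=0x86 x3=0x7e  N=1 Z=0
-- IRQ taken; context saved, return-PC = 4 --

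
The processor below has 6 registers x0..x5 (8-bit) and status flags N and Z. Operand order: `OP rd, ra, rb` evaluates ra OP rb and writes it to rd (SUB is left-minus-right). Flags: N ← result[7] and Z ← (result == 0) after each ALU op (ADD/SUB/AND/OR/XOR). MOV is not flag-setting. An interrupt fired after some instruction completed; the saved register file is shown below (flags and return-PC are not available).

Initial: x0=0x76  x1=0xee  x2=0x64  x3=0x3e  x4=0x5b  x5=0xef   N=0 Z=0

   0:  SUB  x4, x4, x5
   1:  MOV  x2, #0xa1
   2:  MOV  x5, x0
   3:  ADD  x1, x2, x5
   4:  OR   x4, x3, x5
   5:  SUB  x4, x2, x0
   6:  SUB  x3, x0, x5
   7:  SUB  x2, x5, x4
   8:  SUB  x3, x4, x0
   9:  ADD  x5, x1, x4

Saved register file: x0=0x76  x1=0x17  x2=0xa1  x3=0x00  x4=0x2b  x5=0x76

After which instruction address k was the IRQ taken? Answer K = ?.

after  0: x0=0x76 x1=0xee x2=0x64 x3=0x3e x4=0x6c x5=0xef  N=0 Z=0
after  1: x0=0x76 x1=0xee x2=0xa1 x3=0x3e x4=0x6c x5=0xef  N=0 Z=0
after  2: x0=0x76 x1=0xee x2=0xa1 x3=0x3e x4=0x6c x5=0x76  N=0 Z=0
after  3: x0=0x76 x1=0x17 x2=0xa1 x3=0x3e x4=0x6c x5=0x76  N=0 Z=0
after  4: x0=0x76 x1=0x17 x2=0xa1 x3=0x3e x4=0x7e x5=0x76  N=0 Z=0
after  5: x0=0x76 x1=0x17 x2=0xa1 x3=0x3e x4=0x2b x5=0x76  N=0 Z=0
after  6: x0=0x76 x1=0x17 x2=0xa1 x3=0x00 x4=0x2b x5=0x76  N=0 Z=1
-- IRQ taken; context saved, return-PC = 7 --

K = 6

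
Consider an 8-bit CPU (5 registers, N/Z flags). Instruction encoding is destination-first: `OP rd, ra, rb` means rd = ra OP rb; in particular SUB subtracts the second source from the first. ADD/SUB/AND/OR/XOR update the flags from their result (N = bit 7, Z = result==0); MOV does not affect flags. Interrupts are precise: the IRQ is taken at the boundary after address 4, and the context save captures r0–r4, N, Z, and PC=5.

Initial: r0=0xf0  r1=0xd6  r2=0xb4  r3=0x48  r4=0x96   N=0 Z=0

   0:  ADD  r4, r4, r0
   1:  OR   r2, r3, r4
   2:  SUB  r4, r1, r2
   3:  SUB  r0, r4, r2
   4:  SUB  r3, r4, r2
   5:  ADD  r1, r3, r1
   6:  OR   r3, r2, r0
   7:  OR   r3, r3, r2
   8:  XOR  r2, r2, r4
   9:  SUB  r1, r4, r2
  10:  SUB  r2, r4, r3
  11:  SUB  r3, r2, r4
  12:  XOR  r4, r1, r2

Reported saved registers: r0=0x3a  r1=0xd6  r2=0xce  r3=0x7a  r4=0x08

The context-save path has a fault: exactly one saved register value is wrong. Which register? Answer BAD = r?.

after  0: r0=0xf0 r1=0xd6 r2=0xb4 r3=0x48 r4=0x86  N=1 Z=0
after  1: r0=0xf0 r1=0xd6 r2=0xce r3=0x48 r4=0x86  N=1 Z=0
after  2: r0=0xf0 r1=0xd6 r2=0xce r3=0x48 r4=0x08  N=0 Z=0
after  3: r0=0x3a r1=0xd6 r2=0xce r3=0x48 r4=0x08  N=0 Z=0
after  4: r0=0x3a r1=0xd6 r2=0xce r3=0x3a r4=0x08  N=0 Z=0
-- IRQ taken; context saved, return-PC = 5 --
mismatch: r3: reported 0x7a vs actual 0x3a

BAD = r3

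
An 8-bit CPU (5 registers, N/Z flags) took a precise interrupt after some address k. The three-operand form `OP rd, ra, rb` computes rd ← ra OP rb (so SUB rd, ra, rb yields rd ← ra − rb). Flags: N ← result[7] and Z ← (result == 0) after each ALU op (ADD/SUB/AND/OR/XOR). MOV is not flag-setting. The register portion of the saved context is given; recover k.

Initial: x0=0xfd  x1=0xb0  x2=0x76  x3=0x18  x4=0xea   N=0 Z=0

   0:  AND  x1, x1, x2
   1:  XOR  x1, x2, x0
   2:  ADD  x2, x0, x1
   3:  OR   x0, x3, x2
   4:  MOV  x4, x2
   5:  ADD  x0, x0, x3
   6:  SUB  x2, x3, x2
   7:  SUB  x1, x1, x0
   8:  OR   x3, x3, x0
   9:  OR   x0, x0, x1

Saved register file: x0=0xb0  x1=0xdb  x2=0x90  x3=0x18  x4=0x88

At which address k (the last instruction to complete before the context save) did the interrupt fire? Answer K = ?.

K = 7

after  0: x0=0xfd x1=0x30 x2=0x76 x3=0x18 x4=0xea  N=0 Z=0
after  1: x0=0xfd x1=0x8b x2=0x76 x3=0x18 x4=0xea  N=1 Z=0
after  2: x0=0xfd x1=0x8b x2=0x88 x3=0x18 x4=0xea  N=1 Z=0
after  3: x0=0x98 x1=0x8b x2=0x88 x3=0x18 x4=0xea  N=1 Z=0
after  4: x0=0x98 x1=0x8b x2=0x88 x3=0x18 x4=0x88  N=1 Z=0
after  5: x0=0xb0 x1=0x8b x2=0x88 x3=0x18 x4=0x88  N=1 Z=0
after  6: x0=0xb0 x1=0x8b x2=0x90 x3=0x18 x4=0x88  N=1 Z=0
after  7: x0=0xb0 x1=0xdb x2=0x90 x3=0x18 x4=0x88  N=1 Z=0
-- IRQ taken; context saved, return-PC = 8 --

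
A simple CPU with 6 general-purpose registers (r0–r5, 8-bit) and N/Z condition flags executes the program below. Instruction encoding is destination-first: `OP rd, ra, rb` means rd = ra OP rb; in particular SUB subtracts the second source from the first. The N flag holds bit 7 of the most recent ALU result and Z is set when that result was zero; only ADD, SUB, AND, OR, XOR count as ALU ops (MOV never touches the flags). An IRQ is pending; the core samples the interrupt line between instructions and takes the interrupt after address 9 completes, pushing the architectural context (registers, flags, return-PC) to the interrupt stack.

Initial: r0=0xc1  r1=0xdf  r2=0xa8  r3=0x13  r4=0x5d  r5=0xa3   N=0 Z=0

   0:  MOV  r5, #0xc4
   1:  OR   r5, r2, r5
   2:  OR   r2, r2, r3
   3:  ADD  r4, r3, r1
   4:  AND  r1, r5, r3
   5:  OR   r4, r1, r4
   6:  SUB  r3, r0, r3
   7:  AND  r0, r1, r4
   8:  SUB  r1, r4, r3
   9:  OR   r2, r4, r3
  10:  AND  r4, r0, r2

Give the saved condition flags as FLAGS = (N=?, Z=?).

after  0: r0=0xc1 r1=0xdf r2=0xa8 r3=0x13 r4=0x5d r5=0xc4  N=0 Z=0
after  1: r0=0xc1 r1=0xdf r2=0xa8 r3=0x13 r4=0x5d r5=0xec  N=1 Z=0
after  2: r0=0xc1 r1=0xdf r2=0xbb r3=0x13 r4=0x5d r5=0xec  N=1 Z=0
after  3: r0=0xc1 r1=0xdf r2=0xbb r3=0x13 r4=0xf2 r5=0xec  N=1 Z=0
after  4: r0=0xc1 r1=0x00 r2=0xbb r3=0x13 r4=0xf2 r5=0xec  N=0 Z=1
after  5: r0=0xc1 r1=0x00 r2=0xbb r3=0x13 r4=0xf2 r5=0xec  N=1 Z=0
after  6: r0=0xc1 r1=0x00 r2=0xbb r3=0xae r4=0xf2 r5=0xec  N=1 Z=0
after  7: r0=0x00 r1=0x00 r2=0xbb r3=0xae r4=0xf2 r5=0xec  N=0 Z=1
after  8: r0=0x00 r1=0x44 r2=0xbb r3=0xae r4=0xf2 r5=0xec  N=0 Z=0
after  9: r0=0x00 r1=0x44 r2=0xfe r3=0xae r4=0xf2 r5=0xec  N=1 Z=0
-- IRQ taken; context saved, return-PC = 10 --

FLAGS = (N=1, Z=0)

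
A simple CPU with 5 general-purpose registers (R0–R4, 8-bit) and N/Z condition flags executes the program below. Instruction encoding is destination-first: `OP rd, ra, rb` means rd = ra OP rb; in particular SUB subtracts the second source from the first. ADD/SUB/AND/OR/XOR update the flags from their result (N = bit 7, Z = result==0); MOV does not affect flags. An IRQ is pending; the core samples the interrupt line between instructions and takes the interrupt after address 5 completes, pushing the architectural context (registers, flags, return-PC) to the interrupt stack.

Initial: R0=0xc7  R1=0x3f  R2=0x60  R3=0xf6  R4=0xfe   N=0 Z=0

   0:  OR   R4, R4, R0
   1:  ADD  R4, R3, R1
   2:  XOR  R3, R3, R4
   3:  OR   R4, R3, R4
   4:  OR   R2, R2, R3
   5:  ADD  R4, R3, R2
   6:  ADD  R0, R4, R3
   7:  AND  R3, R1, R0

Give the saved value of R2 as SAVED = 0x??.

SAVED = 0xe3

after  0: R0=0xc7 R1=0x3f R2=0x60 R3=0xf6 R4=0xff  N=1 Z=0
after  1: R0=0xc7 R1=0x3f R2=0x60 R3=0xf6 R4=0x35  N=0 Z=0
after  2: R0=0xc7 R1=0x3f R2=0x60 R3=0xc3 R4=0x35  N=1 Z=0
after  3: R0=0xc7 R1=0x3f R2=0x60 R3=0xc3 R4=0xf7  N=1 Z=0
after  4: R0=0xc7 R1=0x3f R2=0xe3 R3=0xc3 R4=0xf7  N=1 Z=0
after  5: R0=0xc7 R1=0x3f R2=0xe3 R3=0xc3 R4=0xa6  N=1 Z=0
-- IRQ taken; context saved, return-PC = 6 --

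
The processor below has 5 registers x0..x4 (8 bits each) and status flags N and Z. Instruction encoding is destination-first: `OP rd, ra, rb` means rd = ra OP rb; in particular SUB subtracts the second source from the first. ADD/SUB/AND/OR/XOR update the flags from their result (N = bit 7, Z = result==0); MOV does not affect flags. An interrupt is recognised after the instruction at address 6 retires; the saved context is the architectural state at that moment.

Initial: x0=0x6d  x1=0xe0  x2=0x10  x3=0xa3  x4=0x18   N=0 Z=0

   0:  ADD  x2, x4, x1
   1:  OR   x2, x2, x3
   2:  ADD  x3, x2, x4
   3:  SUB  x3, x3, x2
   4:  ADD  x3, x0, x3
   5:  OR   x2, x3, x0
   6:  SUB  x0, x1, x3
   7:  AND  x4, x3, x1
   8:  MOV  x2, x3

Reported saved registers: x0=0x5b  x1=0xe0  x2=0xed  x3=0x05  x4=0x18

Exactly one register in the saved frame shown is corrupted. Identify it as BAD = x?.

BAD = x3

after  0: x0=0x6d x1=0xe0 x2=0xf8 x3=0xa3 x4=0x18  N=1 Z=0
after  1: x0=0x6d x1=0xe0 x2=0xfb x3=0xa3 x4=0x18  N=1 Z=0
after  2: x0=0x6d x1=0xe0 x2=0xfb x3=0x13 x4=0x18  N=0 Z=0
after  3: x0=0x6d x1=0xe0 x2=0xfb x3=0x18 x4=0x18  N=0 Z=0
after  4: x0=0x6d x1=0xe0 x2=0xfb x3=0x85 x4=0x18  N=1 Z=0
after  5: x0=0x6d x1=0xe0 x2=0xed x3=0x85 x4=0x18  N=1 Z=0
after  6: x0=0x5b x1=0xe0 x2=0xed x3=0x85 x4=0x18  N=0 Z=0
-- IRQ taken; context saved, return-PC = 7 --
mismatch: x3: reported 0x05 vs actual 0x85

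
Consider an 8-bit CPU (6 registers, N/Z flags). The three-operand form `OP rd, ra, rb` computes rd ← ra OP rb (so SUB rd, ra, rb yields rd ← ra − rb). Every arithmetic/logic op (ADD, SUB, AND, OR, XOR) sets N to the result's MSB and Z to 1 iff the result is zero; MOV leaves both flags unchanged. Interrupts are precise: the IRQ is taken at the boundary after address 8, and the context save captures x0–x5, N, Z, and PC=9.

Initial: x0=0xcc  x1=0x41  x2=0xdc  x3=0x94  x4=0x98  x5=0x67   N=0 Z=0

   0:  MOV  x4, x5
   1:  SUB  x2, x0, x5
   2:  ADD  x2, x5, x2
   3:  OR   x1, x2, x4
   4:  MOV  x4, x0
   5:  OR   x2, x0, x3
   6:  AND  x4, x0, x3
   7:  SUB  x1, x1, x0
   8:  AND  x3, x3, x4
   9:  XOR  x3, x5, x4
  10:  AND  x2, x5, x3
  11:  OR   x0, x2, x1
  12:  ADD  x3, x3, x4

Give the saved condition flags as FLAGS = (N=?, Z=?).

after  0: x0=0xcc x1=0x41 x2=0xdc x3=0x94 x4=0x67 x5=0x67  N=0 Z=0
after  1: x0=0xcc x1=0x41 x2=0x65 x3=0x94 x4=0x67 x5=0x67  N=0 Z=0
after  2: x0=0xcc x1=0x41 x2=0xcc x3=0x94 x4=0x67 x5=0x67  N=1 Z=0
after  3: x0=0xcc x1=0xef x2=0xcc x3=0x94 x4=0x67 x5=0x67  N=1 Z=0
after  4: x0=0xcc x1=0xef x2=0xcc x3=0x94 x4=0xcc x5=0x67  N=1 Z=0
after  5: x0=0xcc x1=0xef x2=0xdc x3=0x94 x4=0xcc x5=0x67  N=1 Z=0
after  6: x0=0xcc x1=0xef x2=0xdc x3=0x94 x4=0x84 x5=0x67  N=1 Z=0
after  7: x0=0xcc x1=0x23 x2=0xdc x3=0x94 x4=0x84 x5=0x67  N=0 Z=0
after  8: x0=0xcc x1=0x23 x2=0xdc x3=0x84 x4=0x84 x5=0x67  N=1 Z=0
-- IRQ taken; context saved, return-PC = 9 --

FLAGS = (N=1, Z=0)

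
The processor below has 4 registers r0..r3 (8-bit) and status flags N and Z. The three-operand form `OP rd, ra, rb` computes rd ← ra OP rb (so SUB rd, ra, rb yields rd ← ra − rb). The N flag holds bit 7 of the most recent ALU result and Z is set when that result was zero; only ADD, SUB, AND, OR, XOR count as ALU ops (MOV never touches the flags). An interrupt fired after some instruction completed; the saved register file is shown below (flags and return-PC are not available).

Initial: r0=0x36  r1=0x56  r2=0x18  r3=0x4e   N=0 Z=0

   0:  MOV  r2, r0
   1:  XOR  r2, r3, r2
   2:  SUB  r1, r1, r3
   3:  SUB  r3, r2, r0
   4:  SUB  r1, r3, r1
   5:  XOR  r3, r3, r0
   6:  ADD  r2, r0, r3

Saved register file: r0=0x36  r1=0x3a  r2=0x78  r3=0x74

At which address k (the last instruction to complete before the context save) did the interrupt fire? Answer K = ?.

after  0: r0=0x36 r1=0x56 r2=0x36 r3=0x4e  N=0 Z=0
after  1: r0=0x36 r1=0x56 r2=0x78 r3=0x4e  N=0 Z=0
after  2: r0=0x36 r1=0x08 r2=0x78 r3=0x4e  N=0 Z=0
after  3: r0=0x36 r1=0x08 r2=0x78 r3=0x42  N=0 Z=0
after  4: r0=0x36 r1=0x3a r2=0x78 r3=0x42  N=0 Z=0
after  5: r0=0x36 r1=0x3a r2=0x78 r3=0x74  N=0 Z=0
-- IRQ taken; context saved, return-PC = 6 --

K = 5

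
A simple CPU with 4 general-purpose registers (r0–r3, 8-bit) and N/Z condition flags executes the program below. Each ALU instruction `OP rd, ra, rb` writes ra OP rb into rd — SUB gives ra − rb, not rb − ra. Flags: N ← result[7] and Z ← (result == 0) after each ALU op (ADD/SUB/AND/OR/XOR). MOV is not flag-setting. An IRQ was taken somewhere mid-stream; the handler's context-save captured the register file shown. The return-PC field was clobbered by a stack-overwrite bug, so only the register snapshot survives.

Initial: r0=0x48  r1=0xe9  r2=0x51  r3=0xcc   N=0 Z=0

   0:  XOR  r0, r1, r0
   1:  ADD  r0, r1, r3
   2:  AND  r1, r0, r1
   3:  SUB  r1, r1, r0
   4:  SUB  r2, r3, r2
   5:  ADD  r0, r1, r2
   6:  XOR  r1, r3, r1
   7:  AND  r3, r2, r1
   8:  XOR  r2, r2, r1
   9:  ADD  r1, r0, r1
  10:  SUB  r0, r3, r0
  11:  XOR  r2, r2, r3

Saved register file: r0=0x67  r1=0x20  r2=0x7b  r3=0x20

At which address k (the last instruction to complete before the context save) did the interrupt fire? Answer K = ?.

K = 7

after  0: r0=0xa1 r1=0xe9 r2=0x51 r3=0xcc  N=1 Z=0
after  1: r0=0xb5 r1=0xe9 r2=0x51 r3=0xcc  N=1 Z=0
after  2: r0=0xb5 r1=0xa1 r2=0x51 r3=0xcc  N=1 Z=0
after  3: r0=0xb5 r1=0xec r2=0x51 r3=0xcc  N=1 Z=0
after  4: r0=0xb5 r1=0xec r2=0x7b r3=0xcc  N=0 Z=0
after  5: r0=0x67 r1=0xec r2=0x7b r3=0xcc  N=0 Z=0
after  6: r0=0x67 r1=0x20 r2=0x7b r3=0xcc  N=0 Z=0
after  7: r0=0x67 r1=0x20 r2=0x7b r3=0x20  N=0 Z=0
-- IRQ taken; context saved, return-PC = 8 --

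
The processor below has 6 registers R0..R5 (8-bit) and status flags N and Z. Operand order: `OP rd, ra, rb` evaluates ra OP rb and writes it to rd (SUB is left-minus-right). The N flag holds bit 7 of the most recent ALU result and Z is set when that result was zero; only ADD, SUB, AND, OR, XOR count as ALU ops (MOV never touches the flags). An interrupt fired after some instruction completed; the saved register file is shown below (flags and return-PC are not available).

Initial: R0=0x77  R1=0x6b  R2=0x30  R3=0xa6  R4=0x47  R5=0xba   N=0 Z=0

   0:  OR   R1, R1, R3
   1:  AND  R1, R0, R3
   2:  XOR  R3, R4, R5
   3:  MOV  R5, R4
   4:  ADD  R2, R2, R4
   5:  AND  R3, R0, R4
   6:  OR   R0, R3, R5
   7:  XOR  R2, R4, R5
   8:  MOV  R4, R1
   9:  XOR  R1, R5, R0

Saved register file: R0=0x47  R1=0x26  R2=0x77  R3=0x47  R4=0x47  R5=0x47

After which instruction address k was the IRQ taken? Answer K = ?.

K = 6

after  0: R0=0x77 R1=0xef R2=0x30 R3=0xa6 R4=0x47 R5=0xba  N=1 Z=0
after  1: R0=0x77 R1=0x26 R2=0x30 R3=0xa6 R4=0x47 R5=0xba  N=0 Z=0
after  2: R0=0x77 R1=0x26 R2=0x30 R3=0xfd R4=0x47 R5=0xba  N=1 Z=0
after  3: R0=0x77 R1=0x26 R2=0x30 R3=0xfd R4=0x47 R5=0x47  N=1 Z=0
after  4: R0=0x77 R1=0x26 R2=0x77 R3=0xfd R4=0x47 R5=0x47  N=0 Z=0
after  5: R0=0x77 R1=0x26 R2=0x77 R3=0x47 R4=0x47 R5=0x47  N=0 Z=0
after  6: R0=0x47 R1=0x26 R2=0x77 R3=0x47 R4=0x47 R5=0x47  N=0 Z=0
-- IRQ taken; context saved, return-PC = 7 --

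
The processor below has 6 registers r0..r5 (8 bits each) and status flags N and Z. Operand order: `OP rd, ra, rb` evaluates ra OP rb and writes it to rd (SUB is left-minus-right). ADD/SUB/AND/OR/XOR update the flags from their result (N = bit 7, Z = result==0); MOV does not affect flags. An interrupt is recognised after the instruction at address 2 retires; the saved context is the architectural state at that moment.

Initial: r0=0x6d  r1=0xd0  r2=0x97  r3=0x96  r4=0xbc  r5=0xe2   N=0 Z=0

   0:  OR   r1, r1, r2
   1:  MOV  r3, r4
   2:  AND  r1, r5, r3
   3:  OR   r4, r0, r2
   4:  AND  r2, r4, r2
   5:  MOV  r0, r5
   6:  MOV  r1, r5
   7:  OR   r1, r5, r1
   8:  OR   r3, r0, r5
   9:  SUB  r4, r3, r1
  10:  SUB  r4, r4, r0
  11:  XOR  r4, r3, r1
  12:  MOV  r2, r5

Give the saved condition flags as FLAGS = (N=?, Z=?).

after  0: r0=0x6d r1=0xd7 r2=0x97 r3=0x96 r4=0xbc r5=0xe2  N=1 Z=0
after  1: r0=0x6d r1=0xd7 r2=0x97 r3=0xbc r4=0xbc r5=0xe2  N=1 Z=0
after  2: r0=0x6d r1=0xa0 r2=0x97 r3=0xbc r4=0xbc r5=0xe2  N=1 Z=0
-- IRQ taken; context saved, return-PC = 3 --

FLAGS = (N=1, Z=0)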